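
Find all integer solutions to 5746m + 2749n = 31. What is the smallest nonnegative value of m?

gcd(5746, 2749) = 1.
1 divides 31, so solutions exist.
By Bézout, 5746*(654) + 2749*(-1367) = 1.
Scale by 31/1 = 31: (m₀, n₀) = (20274, -42377).
General solution: m = 20274 + 2749t, n = -42377 - 5746t for integer t.
m ≥ 0: smallest is 20274 mod 2749 = 1031 (at t = -7), with n = -2155.

1031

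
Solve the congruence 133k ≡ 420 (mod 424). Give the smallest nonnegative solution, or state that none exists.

204

gcd(424, 133):
  424 = 3×133 + 25
  133 = 5×25 + 8
  25 = 3×8 + 1
  8 = 8×1
so gcd(424, 133) = 1.
1 divides 420, so solutions exist.
Back-substitute for Bézout coefficients:
  1 = 25 - 3×8
  ... = 133×(-51) + 424×(16)
So 133×(-51) ≡ 1 (mod 424); multiply by 420: k ≡ -21420 (mod 424).
Smallest nonnegative: k = -21420 mod 424 = 204.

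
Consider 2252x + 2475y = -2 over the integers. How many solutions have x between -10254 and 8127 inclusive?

7

gcd(2475, 2252) = 1  (2475 = 1·2252 + 223, 2252 = 10·223 + 22, 223 = 10·22 + 3, 22 = 7·3 + 1, 3 = 3·1).
Back-substituting, 2252·(788) + 2475·(-717) = 1.
Scale by -2: particular solution (-1576, 1434); reduce x mod 2475: (899, -818).
General solution: x = 899 + 2475t, y = -818 - 2252t for integer t.
-10254 ≤ 899 + 2475t ≤ 8127 gives t ∈ [-4, 2], which is 7 values.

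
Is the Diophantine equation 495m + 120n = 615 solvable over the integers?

yes

gcd(495, 120) = 15  (495 = 4*120 + 15, 120 = 8*15).
15 divides 615, so integer solutions exist.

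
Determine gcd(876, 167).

gcd(876, 167) = 1  (876 = 5*167 + 41, 167 = 4*41 + 3, 41 = 13*3 + 2, 3 = 1*2 + 1, 2 = 2*1).

1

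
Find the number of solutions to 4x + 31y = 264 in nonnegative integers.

3

gcd(31, 4) = 1  (31 = 7×4 + 3, 4 = 1×3 + 1, 3 = 3×1).
Back-substituting, 4×(8) + 31×(-1) = 1.
Scale by 264: one solution is (2112, -264). Reduce x mod 31: (4, 8).
General: x = 4 + 31t, y = 8 - 4t.
x ≥ 0 ⇒ t ≥ 0; y ≥ 0 ⇒ t ≤ 2. So t ∈ [0, 2]: 3 solutions.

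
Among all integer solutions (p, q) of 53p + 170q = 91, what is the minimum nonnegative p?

gcd(170, 53) = 1.
1 divides 91, so solutions exist.
By Bézout, 53*(77) + 170*(-24) = 1.
Scale by 91/1 = 91: (p₀, q₀) = (7007, -2184).
General solution: p = 7007 + 170t, q = -2184 - 53t for integer t.
p ≥ 0: smallest is 7007 mod 170 = 37 (at t = -41), with q = -11.

37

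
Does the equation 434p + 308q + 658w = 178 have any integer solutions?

gcd(434, 308) = 14.
gcd(14, 658) = 14.
14 does not divide 178 (remainder 10), so no integer solutions.

no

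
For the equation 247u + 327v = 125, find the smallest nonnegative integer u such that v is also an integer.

305

gcd(327, 247):
  327 = 1×247 + 80
  247 = 3×80 + 7
  80 = 11×7 + 3
  7 = 2×3 + 1
  3 = 3×1
so gcd(327, 247) = 1.
1 divides 125, so solutions exist.
Back-substitute for Bézout coefficients:
  1 = 7 - 2×3
  ... = 247×(94) + 327×(-71)
Scale by 125/1 = 125: (u₀, v₀) = (11750, -8875).
General solution: u = 11750 + 327t, v = -8875 - 247t for integer t.
u ≥ 0: smallest is 11750 mod 327 = 305 (at t = -35), with v = -230.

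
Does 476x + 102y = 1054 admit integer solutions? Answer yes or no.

gcd(476, 102) = 34  (476 = 4*102 + 68, 102 = 1*68 + 34, 68 = 2*34).
34 divides 1054, so integer solutions exist.

yes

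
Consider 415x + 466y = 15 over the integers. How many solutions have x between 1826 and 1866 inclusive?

gcd(466, 415) = 1.
By Bézout, 415*(201) + 466*(-179) = 1.
Particular solution: (219, -195).
General solution: x = 219 + 466t, y = -195 - 415t for integer t.
1826 ≤ 219 + 466t ≤ 1866 gives t ∈ [4, 3], which is 0 values.

0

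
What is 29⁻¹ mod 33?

8

gcd(33, 29) = 1.
By Bézout, 29×(8) + 33×(-7) = 1.
So 29×8 ≡ 1 (mod 33), and 8 mod 33 = 8.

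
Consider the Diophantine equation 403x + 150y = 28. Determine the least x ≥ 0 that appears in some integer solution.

gcd(403, 150):
  403 = 2·150 + 103
  150 = 1·103 + 47
  103 = 2·47 + 9
  47 = 5·9 + 2
  9 = 4·2 + 1
  2 = 2·1
so gcd(403, 150) = 1.
1 divides 28, so solutions exist.
Back-substitute for Bézout coefficients:
  1 = 9 - 4·2
  ... = 403·(67) + 150·(-180)
Scale by 28/1 = 28: (x₀, y₀) = (1876, -5040).
General solution: x = 1876 + 150t, y = -5040 - 403t for integer t.
x ≥ 0: smallest is 1876 mod 150 = 76 (at t = -12), with y = -204.

76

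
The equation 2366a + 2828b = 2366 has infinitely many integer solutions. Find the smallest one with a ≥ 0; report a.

1

gcd(2828, 2366):
  2828 = 1·2366 + 462
  2366 = 5·462 + 56
  462 = 8·56 + 14
  56 = 4·14
so gcd(2828, 2366) = 14.
14 divides 2366, so solutions exist.
Back-substitute for Bézout coefficients:
  14 = 462 - 8·56
  ... = 2366·(-49) + 2828·(41)
Scale by 2366/14 = 169: (a₀, b₀) = (-8281, 6929).
General solution: a = -8281 + 202t, b = 6929 - 169t for integer t.
a ≥ 0: smallest is -8281 mod 202 = 1 (at t = 41), with b = 0.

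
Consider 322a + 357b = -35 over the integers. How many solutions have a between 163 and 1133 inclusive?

19

gcd(357, 322):
  357 = 1*322 + 35
  322 = 9*35 + 7
  35 = 5*7
so gcd(357, 322) = 7.
Back-substitute for Bézout coefficients:
  7 = 322 - 9*35
  ... = 322*(10) + 357*(-9)
Scale by -5: particular solution (-50, 45); reduce a mod 51: (1, -1).
General solution: a = 1 + 51t, b = -1 - 46t for integer t.
163 ≤ 1 + 51t ≤ 1133 gives t ∈ [4, 22], which is 19 values.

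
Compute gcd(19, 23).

gcd(23, 19):
  23 = 1·19 + 4
  19 = 4·4 + 3
  4 = 1·3 + 1
  3 = 3·1
so gcd(23, 19) = 1.

1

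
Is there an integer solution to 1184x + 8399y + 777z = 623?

gcd(8399, 1184) = 37  (8399 = 7*1184 + 111, 1184 = 10*111 + 74, 111 = 1*74 + 37, 74 = 2*37).
gcd(37, 777) = 37.
37 does not divide 623 (remainder 31), so no integer solutions.

no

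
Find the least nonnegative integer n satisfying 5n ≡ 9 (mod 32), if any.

21

gcd(32, 5) = 1.
1 divides 9, so solutions exist.
By Bézout, 5·(13) + 32·(-2) = 1.
So 5·(13) ≡ 1 (mod 32); multiply by 9: n ≡ 117 (mod 32).
Smallest nonnegative: n = 117 mod 32 = 21.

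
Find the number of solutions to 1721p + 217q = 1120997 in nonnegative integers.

gcd(1721, 217) = 1.
By Bézout, 1721×(-29) + 217×(230) = 1.
One solution: (74, 4579).
General: p = 74 + 217t, q = 4579 - 1721t.
p ≥ 0 ⇒ t ≥ 0; q ≥ 0 ⇒ t ≤ 2. So t ∈ [0, 2]: 3 solutions.

3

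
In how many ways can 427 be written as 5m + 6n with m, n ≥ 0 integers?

gcd(6, 5):
  6 = 1·5 + 1
  5 = 5·1
so gcd(6, 5) = 1.
Back-substitute for Bézout coefficients:
  1 = 6 - 1·5
  ... = 5·(-1) + 6·(1)
Scale by 427: one solution is (-427, 427). Reduce m mod 6: (5, 67).
General: m = 5 + 6t, n = 67 - 5t.
m ≥ 0 ⇒ t ≥ 0; n ≥ 0 ⇒ t ≤ 13. So t ∈ [0, 13]: 14 solutions.

14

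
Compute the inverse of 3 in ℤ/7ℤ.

5

gcd(7, 3) = 1.
By Bézout, 3*(-2) + 7*(1) = 1.
So 3*-2 ≡ 1 (mod 7), and -2 mod 7 = 5.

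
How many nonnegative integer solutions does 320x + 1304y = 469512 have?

9

gcd(1304, 320) = 8  (1304 = 4×320 + 24, 320 = 13×24 + 8, 24 = 3×8).
Back-substituting, 320×(53) + 1304×(-13) = 8.
Scale by 58689: one solution is (3110517, -762957). Reduce x mod 163: (151, 323).
General: x = 151 + 163t, y = 323 - 40t.
x ≥ 0 ⇒ t ≥ 0; y ≥ 0 ⇒ t ≤ 8. So t ∈ [0, 8]: 9 solutions.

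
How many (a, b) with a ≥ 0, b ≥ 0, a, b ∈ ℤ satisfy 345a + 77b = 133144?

5

gcd(345, 77) = 1  (345 = 4*77 + 37, 77 = 2*37 + 3, 37 = 12*3 + 1, 3 = 3*1).
Back-substituting, 345*(25) + 77*(-112) = 1.
Scale by 133144: one solution is (3328600, -14912128). Reduce a mod 77: (44, 1532).
General: a = 44 + 77t, b = 1532 - 345t.
a ≥ 0 ⇒ t ≥ 0; b ≥ 0 ⇒ t ≤ 4. So t ∈ [0, 4]: 5 solutions.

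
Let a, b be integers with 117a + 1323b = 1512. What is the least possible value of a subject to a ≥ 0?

126

gcd(1323, 117):
  1323 = 11*117 + 36
  117 = 3*36 + 9
  36 = 4*9
so gcd(1323, 117) = 9.
9 divides 1512, so solutions exist.
Back-substitute for Bézout coefficients:
  9 = 117 - 3*36
  ... = 117*(34) + 1323*(-3)
Scale by 1512/9 = 168: (a₀, b₀) = (5712, -504).
General solution: a = 5712 + 147t, b = -504 - 13t for integer t.
a ≥ 0: smallest is 5712 mod 147 = 126 (at t = -38), with b = -10.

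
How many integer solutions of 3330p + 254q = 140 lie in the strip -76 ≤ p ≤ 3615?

29

gcd(3330, 254) = 2  (3330 = 13*254 + 28, 254 = 9*28 + 2, 28 = 14*2).
Back-substituting, 3330*(-9) + 254*(118) = 2.
Scale by 70: particular solution (-630, 8260); reduce p mod 127: (5, -65).
General solution: p = 5 + 127t, q = -65 - 1665t for integer t.
-76 ≤ 5 + 127t ≤ 3615 gives t ∈ [0, 28], which is 29 values.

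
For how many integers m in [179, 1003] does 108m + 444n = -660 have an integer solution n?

gcd(444, 108) = 12.
By Bézout, 108·(-4) + 444·(1) = 12.
Particular solution: (35, -10).
General solution: m = 35 + 37t, n = -10 - 9t for integer t.
179 ≤ 35 + 37t ≤ 1003 gives t ∈ [4, 26], which is 23 values.

23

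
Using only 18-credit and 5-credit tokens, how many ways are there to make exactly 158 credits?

2

Need nonnegative integers with 18j + 5k = 158.
gcd(18, 5) = 1, and 18·(2) + 5·(-7) = 1.
So (j₀, k₀) = (316, -1106); general j = 316 + 5t, k = -1106 - 18t.
j ≥ 0 ⇒ t ≥ -63; k ≥ 0 ⇒ t ≤ -62. That's 2 values of t.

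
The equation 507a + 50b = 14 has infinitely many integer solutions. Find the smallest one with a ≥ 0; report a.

2

gcd(507, 50) = 1  (507 = 10×50 + 7, 50 = 7×7 + 1, 7 = 7×1).
1 divides 14, so solutions exist.
Back-substituting, 507×(-7) + 50×(71) = 1.
Scale by 14/1 = 14: (a₀, b₀) = (-98, 994).
General solution: a = -98 + 50t, b = 994 - 507t for integer t.
a ≥ 0: smallest is -98 mod 50 = 2 (at t = 2), with b = -20.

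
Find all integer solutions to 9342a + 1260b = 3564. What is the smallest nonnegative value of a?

gcd(9342, 1260) = 18  (9342 = 7*1260 + 522, 1260 = 2*522 + 216, 522 = 2*216 + 90, 216 = 2*90 + 36, 90 = 2*36 + 18, 36 = 2*18).
18 divides 3564, so solutions exist.
Back-substituting, 9342*(29) + 1260*(-215) = 18.
Scale by 3564/18 = 198: (a₀, b₀) = (5742, -42570).
General solution: a = 5742 + 70t, b = -42570 - 519t for integer t.
a ≥ 0: smallest is 5742 mod 70 = 2 (at t = -82), with b = -12.

2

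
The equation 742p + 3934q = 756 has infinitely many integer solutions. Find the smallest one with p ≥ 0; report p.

gcd(3934, 742):
  3934 = 5*742 + 224
  742 = 3*224 + 70
  224 = 3*70 + 14
  70 = 5*14
so gcd(3934, 742) = 14.
14 divides 756, so solutions exist.
Back-substitute for Bézout coefficients:
  14 = 224 - 3*70
  ... = 742*(-53) + 3934*(10)
Scale by 756/14 = 54: (p₀, q₀) = (-2862, 540).
General solution: p = -2862 + 281t, q = 540 - 53t for integer t.
p ≥ 0: smallest is -2862 mod 281 = 229 (at t = 11), with q = -43.

229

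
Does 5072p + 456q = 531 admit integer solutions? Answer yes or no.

no

gcd(5072, 456):
  5072 = 11·456 + 56
  456 = 8·56 + 8
  56 = 7·8
so gcd(5072, 456) = 8.
8 does not divide 531 (remainder 3), so no integer solutions.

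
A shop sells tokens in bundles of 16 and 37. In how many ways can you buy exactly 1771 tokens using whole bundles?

Need nonnegative integers with 16j + 37k = 1771.
gcd(16, 37) = 1, and 16·(7) + 37·(-3) = 1.
So (j₀, k₀) = (12397, -5313); general j = 12397 + 37t, k = -5313 - 16t.
j ≥ 0 ⇒ t ≥ -335; k ≥ 0 ⇒ t ≤ -333. That's 3 values of t.

3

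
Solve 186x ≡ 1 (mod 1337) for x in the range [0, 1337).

611

gcd(1337, 186):
  1337 = 7×186 + 35
  186 = 5×35 + 11
  35 = 3×11 + 2
  11 = 5×2 + 1
  2 = 2×1
so gcd(1337, 186) = 1.
Back-substitute for Bézout coefficients:
  1 = 11 - 5×2
  ... = 186×(611) + 1337×(-85)
So 186×611 ≡ 1 (mod 1337), and 611 mod 1337 = 611.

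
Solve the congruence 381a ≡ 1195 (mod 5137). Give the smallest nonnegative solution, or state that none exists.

111

gcd(5137, 381) = 1.
1 divides 1195, so solutions exist.
By Bézout, 381·(2373) + 5137·(-176) = 1.
So 381·(2373) ≡ 1 (mod 5137); multiply by 1195: a ≡ 2835735 (mod 5137).
Smallest nonnegative: a = 2835735 mod 5137 = 111.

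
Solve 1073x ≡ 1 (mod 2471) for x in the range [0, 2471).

gcd(2471, 1073):
  2471 = 2·1073 + 325
  1073 = 3·325 + 98
  325 = 3·98 + 31
  98 = 3·31 + 5
  31 = 6·5 + 1
  5 = 5·1
so gcd(2471, 1073) = 1.
Back-substitute for Bézout coefficients:
  1 = 31 - 6·5
  ... = 1073·(-479) + 2471·(208)
So 1073·-479 ≡ 1 (mod 2471), and -479 mod 2471 = 1992.

1992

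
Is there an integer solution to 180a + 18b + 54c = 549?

no

gcd(180, 18):
  180 = 10*18
so gcd(180, 18) = 18.
gcd(18, 54) = 18.
18 does not divide 549 (remainder 9), so no integer solutions.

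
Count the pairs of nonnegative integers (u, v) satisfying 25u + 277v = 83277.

gcd(277, 25) = 1.
By Bézout, 25·(133) + 277·(-12) = 1.
One solution: (273, 276).
General: u = 273 + 277t, v = 276 - 25t.
u ≥ 0 ⇒ t ≥ 0; v ≥ 0 ⇒ t ≤ 11. So t ∈ [0, 11]: 12 solutions.

12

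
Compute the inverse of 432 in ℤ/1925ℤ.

1368

gcd(1925, 432):
  1925 = 4*432 + 197
  432 = 2*197 + 38
  197 = 5*38 + 7
  38 = 5*7 + 3
  7 = 2*3 + 1
  3 = 3*1
so gcd(1925, 432) = 1.
Back-substitute for Bézout coefficients:
  1 = 7 - 2*3
  ... = 432*(-557) + 1925*(125)
So 432*-557 ≡ 1 (mod 1925), and -557 mod 1925 = 1368.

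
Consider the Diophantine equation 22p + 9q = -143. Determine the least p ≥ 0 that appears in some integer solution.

gcd(22, 9):
  22 = 2*9 + 4
  9 = 2*4 + 1
  4 = 4*1
so gcd(22, 9) = 1.
1 divides -143, so solutions exist.
Back-substitute for Bézout coefficients:
  1 = 9 - 2*4
  ... = 22*(-2) + 9*(5)
Scale by -143/1 = -143: (p₀, q₀) = (286, -715).
General solution: p = 286 + 9t, q = -715 - 22t for integer t.
p ≥ 0: smallest is 286 mod 9 = 7 (at t = -31), with q = -33.

7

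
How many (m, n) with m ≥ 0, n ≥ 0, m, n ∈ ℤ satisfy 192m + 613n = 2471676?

21

gcd(613, 192):
  613 = 3*192 + 37
  192 = 5*37 + 7
  37 = 5*7 + 2
  7 = 3*2 + 1
  2 = 2*1
so gcd(613, 192) = 1.
Back-substitute for Bézout coefficients:
  1 = 7 - 3*2
  ... = 192*(265) + 613*(-83)
Scale by 2471676: one solution is (654994140, -205149108). Reduce m mod 613: (575, 3852).
General: m = 575 + 613t, n = 3852 - 192t.
m ≥ 0 ⇒ t ≥ 0; n ≥ 0 ⇒ t ≤ 20. So t ∈ [0, 20]: 21 solutions.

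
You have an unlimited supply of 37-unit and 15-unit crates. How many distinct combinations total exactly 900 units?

Need nonnegative integers with 37j + 15k = 900.
gcd(37, 15) = 1, and 37·(-2) + 15·(5) = 1.
So (j₀, k₀) = (-1800, 4500); general j = -1800 + 15t, k = 4500 - 37t.
j ≥ 0 ⇒ t ≥ 120; k ≥ 0 ⇒ t ≤ 121. That's 2 values of t.

2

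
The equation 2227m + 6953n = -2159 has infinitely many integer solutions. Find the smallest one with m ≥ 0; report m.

305

gcd(6953, 2227):
  6953 = 3×2227 + 272
  2227 = 8×272 + 51
  272 = 5×51 + 17
  51 = 3×17
so gcd(6953, 2227) = 17.
17 divides -2159, so solutions exist.
Back-substitute for Bézout coefficients:
  17 = 272 - 5×51
  ... = 2227×(-128) + 6953×(41)
Scale by -2159/17 = -127: (m₀, n₀) = (16256, -5207).
General solution: m = 16256 + 409t, n = -5207 - 131t for integer t.
m ≥ 0: smallest is 16256 mod 409 = 305 (at t = -39), with n = -98.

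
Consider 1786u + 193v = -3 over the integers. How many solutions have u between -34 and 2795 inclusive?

15

gcd(1786, 193) = 1.
By Bézout, 1786·(-63) + 193·(583) = 1.
Particular solution: (189, -1749).
General solution: u = 189 + 193t, v = -1749 - 1786t for integer t.
-34 ≤ 189 + 193t ≤ 2795 gives t ∈ [-1, 13], which is 15 values.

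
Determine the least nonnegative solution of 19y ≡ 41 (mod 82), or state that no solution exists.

41

gcd(82, 19) = 1  (82 = 4*19 + 6, 19 = 3*6 + 1, 6 = 6*1).
1 divides 41, so solutions exist.
Back-substituting, 19*(13) + 82*(-3) = 1.
So 19*(13) ≡ 1 (mod 82); multiply by 41: y ≡ 533 (mod 82).
Smallest nonnegative: y = 533 mod 82 = 41.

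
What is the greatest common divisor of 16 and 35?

1

gcd(35, 16):
  35 = 2·16 + 3
  16 = 5·3 + 1
  3 = 3·1
so gcd(35, 16) = 1.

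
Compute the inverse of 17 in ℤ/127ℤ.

15

gcd(127, 17):
  127 = 7·17 + 8
  17 = 2·8 + 1
  8 = 8·1
so gcd(127, 17) = 1.
Back-substitute for Bézout coefficients:
  1 = 17 - 2·8
  ... = 17·(15) + 127·(-2)
So 17·15 ≡ 1 (mod 127), and 15 mod 127 = 15.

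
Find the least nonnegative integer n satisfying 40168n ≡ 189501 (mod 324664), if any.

no solution

gcd(324664, 40168):
  324664 = 8·40168 + 3320
  40168 = 12·3320 + 328
  3320 = 10·328 + 40
  328 = 8·40 + 8
  40 = 5·8
so gcd(324664, 40168) = 8.
8 does not divide 189501, so the congruence has no solution.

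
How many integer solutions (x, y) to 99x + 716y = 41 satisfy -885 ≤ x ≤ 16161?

gcd(716, 99) = 1.
By Bézout, 99×(311) + 716×(-43) = 1.
Particular solution: (579, -80).
General solution: x = 579 + 716t, y = -80 - 99t for integer t.
-885 ≤ 579 + 716t ≤ 16161 gives t ∈ [-2, 21], which is 24 values.

24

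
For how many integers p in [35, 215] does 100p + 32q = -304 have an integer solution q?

gcd(100, 32):
  100 = 3*32 + 4
  32 = 8*4
so gcd(100, 32) = 4.
Back-substitute for Bézout coefficients:
  4 = 100 - 3*32
  ... = 100*(1) + 32*(-3)
Scale by -76: particular solution (-76, 228); reduce p mod 8: (4, -22).
General solution: p = 4 + 8t, q = -22 - 25t for integer t.
35 ≤ 4 + 8t ≤ 215 gives t ∈ [4, 26], which is 23 values.

23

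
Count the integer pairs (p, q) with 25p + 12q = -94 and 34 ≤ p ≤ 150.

gcd(25, 12) = 1  (25 = 2×12 + 1, 12 = 12×1).
Back-substituting, 25×(1) + 12×(-2) = 1.
Scale by -94: particular solution (-94, 188); reduce p mod 12: (2, -12).
General solution: p = 2 + 12t, q = -12 - 25t for integer t.
34 ≤ 2 + 12t ≤ 150 gives t ∈ [3, 12], which is 10 values.

10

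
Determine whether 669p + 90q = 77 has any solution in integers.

no

gcd(669, 90):
  669 = 7×90 + 39
  90 = 2×39 + 12
  39 = 3×12 + 3
  12 = 4×3
so gcd(669, 90) = 3.
3 does not divide 77 (remainder 2), so no integer solutions.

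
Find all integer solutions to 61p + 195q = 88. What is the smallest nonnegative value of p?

43

gcd(195, 61) = 1  (195 = 3·61 + 12, 61 = 5·12 + 1, 12 = 12·1).
1 divides 88, so solutions exist.
Back-substituting, 61·(16) + 195·(-5) = 1.
Scale by 88/1 = 88: (p₀, q₀) = (1408, -440).
General solution: p = 1408 + 195t, q = -440 - 61t for integer t.
p ≥ 0: smallest is 1408 mod 195 = 43 (at t = -7), with q = -13.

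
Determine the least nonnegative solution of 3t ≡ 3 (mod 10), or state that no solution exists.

1

gcd(10, 3) = 1  (10 = 3*3 + 1, 3 = 3*1).
1 divides 3, so solutions exist.
Back-substituting, 3*(-3) + 10*(1) = 1.
So 3*(-3) ≡ 1 (mod 10); multiply by 3: t ≡ -9 (mod 10).
Smallest nonnegative: t = -9 mod 10 = 1.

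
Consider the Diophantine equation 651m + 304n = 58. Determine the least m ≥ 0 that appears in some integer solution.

270

gcd(651, 304):
  651 = 2·304 + 43
  304 = 7·43 + 3
  43 = 14·3 + 1
  3 = 3·1
so gcd(651, 304) = 1.
1 divides 58, so solutions exist.
Back-substitute for Bézout coefficients:
  1 = 43 - 14·3
  ... = 651·(99) + 304·(-212)
Scale by 58/1 = 58: (m₀, n₀) = (5742, -12296).
General solution: m = 5742 + 304t, n = -12296 - 651t for integer t.
m ≥ 0: smallest is 5742 mod 304 = 270 (at t = -18), with n = -578.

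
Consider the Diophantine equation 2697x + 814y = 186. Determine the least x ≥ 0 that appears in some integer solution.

786

gcd(2697, 814) = 1.
1 divides 186, so solutions exist.
By Bézout, 2697*(83) + 814*(-275) = 1.
Scale by 186/1 = 186: (x₀, y₀) = (15438, -51150).
General solution: x = 15438 + 814t, y = -51150 - 2697t for integer t.
x ≥ 0: smallest is 15438 mod 814 = 786 (at t = -18), with y = -2604.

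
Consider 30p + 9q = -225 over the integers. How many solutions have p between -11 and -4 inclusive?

gcd(30, 9) = 3.
By Bézout, 30*(1) + 9*(-3) = 3.
Particular solution: (0, -25).
General solution: p = 0 + 3t, q = -25 - 10t for integer t.
-11 ≤ 0 + 3t ≤ -4 gives t ∈ [-3, -2], which is 2 values.

2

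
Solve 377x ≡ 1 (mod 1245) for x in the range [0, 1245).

1103

gcd(1245, 377):
  1245 = 3·377 + 114
  377 = 3·114 + 35
  114 = 3·35 + 9
  35 = 3·9 + 8
  9 = 1·8 + 1
  8 = 8·1
so gcd(1245, 377) = 1.
Back-substitute for Bézout coefficients:
  1 = 9 - 1·8
  ... = 377·(-142) + 1245·(43)
So 377·-142 ≡ 1 (mod 1245), and -142 mod 1245 = 1103.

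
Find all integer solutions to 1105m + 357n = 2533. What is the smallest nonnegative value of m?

1

gcd(1105, 357):
  1105 = 3*357 + 34
  357 = 10*34 + 17
  34 = 2*17
so gcd(1105, 357) = 17.
17 divides 2533, so solutions exist.
Back-substitute for Bézout coefficients:
  17 = 357 - 10*34
  ... = 1105*(-10) + 357*(31)
Scale by 2533/17 = 149: (m₀, n₀) = (-1490, 4619).
General solution: m = -1490 + 21t, n = 4619 - 65t for integer t.
m ≥ 0: smallest is -1490 mod 21 = 1 (at t = 71), with n = 4.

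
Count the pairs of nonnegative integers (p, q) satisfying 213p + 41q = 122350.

gcd(213, 41):
  213 = 5×41 + 8
  41 = 5×8 + 1
  8 = 8×1
so gcd(213, 41) = 1.
Back-substitute for Bézout coefficients:
  1 = 41 - 5×8
  ... = 213×(-5) + 41×(26)
Scale by 122350: one solution is (-611750, 3181100). Reduce p mod 41: (11, 2927).
General: p = 11 + 41t, q = 2927 - 213t.
p ≥ 0 ⇒ t ≥ 0; q ≥ 0 ⇒ t ≤ 13. So t ∈ [0, 13]: 14 solutions.

14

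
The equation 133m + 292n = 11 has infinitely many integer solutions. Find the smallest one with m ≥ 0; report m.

235

gcd(292, 133) = 1  (292 = 2×133 + 26, 133 = 5×26 + 3, 26 = 8×3 + 2, 3 = 1×2 + 1, 2 = 2×1).
1 divides 11, so solutions exist.
Back-substituting, 133×(101) + 292×(-46) = 1.
Scale by 11/1 = 11: (m₀, n₀) = (1111, -506).
General solution: m = 1111 + 292t, n = -506 - 133t for integer t.
m ≥ 0: smallest is 1111 mod 292 = 235 (at t = -3), with n = -107.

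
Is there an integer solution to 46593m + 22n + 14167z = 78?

gcd(46593, 22) = 1  (46593 = 2117×22 + 19, 22 = 1×19 + 3, 19 = 6×3 + 1, 3 = 3×1).
gcd(1, 14167) = 1.
1 divides 78, so integer solutions exist.

yes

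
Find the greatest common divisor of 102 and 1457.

gcd(1457, 102):
  1457 = 14·102 + 29
  102 = 3·29 + 15
  29 = 1·15 + 14
  15 = 1·14 + 1
  14 = 14·1
so gcd(1457, 102) = 1.

1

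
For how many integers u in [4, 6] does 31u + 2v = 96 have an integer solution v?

2

gcd(31, 2):
  31 = 15×2 + 1
  2 = 2×1
so gcd(31, 2) = 1.
Back-substitute for Bézout coefficients:
  1 = 31 - 15×2
  ... = 31×(1) + 2×(-15)
Scale by 96: particular solution (96, -1440); reduce u mod 2: (0, 48).
General solution: u = 0 + 2t, v = 48 - 31t for integer t.
4 ≤ 0 + 2t ≤ 6 gives t ∈ [2, 3], which is 2 values.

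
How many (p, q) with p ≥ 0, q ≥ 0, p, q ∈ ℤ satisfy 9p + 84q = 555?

2

gcd(84, 9):
  84 = 9·9 + 3
  9 = 3·3
so gcd(84, 9) = 3.
Back-substitute for Bézout coefficients:
  3 = 84 - 9·9
  ... = 9·(-9) + 84·(1)
Scale by 185: one solution is (-1665, 185). Reduce p mod 28: (15, 5).
General: p = 15 + 28t, q = 5 - 3t.
p ≥ 0 ⇒ t ≥ 0; q ≥ 0 ⇒ t ≤ 1. So t ∈ [0, 1]: 2 solutions.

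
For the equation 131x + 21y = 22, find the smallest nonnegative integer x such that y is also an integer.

17

gcd(131, 21):
  131 = 6×21 + 5
  21 = 4×5 + 1
  5 = 5×1
so gcd(131, 21) = 1.
1 divides 22, so solutions exist.
Back-substitute for Bézout coefficients:
  1 = 21 - 4×5
  ... = 131×(-4) + 21×(25)
Scale by 22/1 = 22: (x₀, y₀) = (-88, 550).
General solution: x = -88 + 21t, y = 550 - 131t for integer t.
x ≥ 0: smallest is -88 mod 21 = 17 (at t = 5), with y = -105.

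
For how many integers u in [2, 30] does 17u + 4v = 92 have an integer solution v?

7

gcd(17, 4) = 1.
By Bézout, 17*(1) + 4*(-4) = 1.
Particular solution: (0, 23).
General solution: u = 0 + 4t, v = 23 - 17t for integer t.
2 ≤ 0 + 4t ≤ 30 gives t ∈ [1, 7], which is 7 values.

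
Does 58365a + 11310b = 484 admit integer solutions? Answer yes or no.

no

gcd(58365, 11310) = 15  (58365 = 5·11310 + 1815, 11310 = 6·1815 + 420, 1815 = 4·420 + 135, 420 = 3·135 + 15, 135 = 9·15).
15 does not divide 484 (remainder 4), so no integer solutions.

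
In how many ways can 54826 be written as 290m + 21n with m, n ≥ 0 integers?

9

gcd(290, 21):
  290 = 13*21 + 17
  21 = 1*17 + 4
  17 = 4*4 + 1
  4 = 4*1
so gcd(290, 21) = 1.
Back-substitute for Bézout coefficients:
  1 = 17 - 4*4
  ... = 290*(5) + 21*(-69)
Scale by 54826: one solution is (274130, -3782994). Reduce m mod 21: (17, 2376).
General: m = 17 + 21t, n = 2376 - 290t.
m ≥ 0 ⇒ t ≥ 0; n ≥ 0 ⇒ t ≤ 8. So t ∈ [0, 8]: 9 solutions.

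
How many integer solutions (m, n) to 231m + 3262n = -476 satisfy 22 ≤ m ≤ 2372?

5

gcd(3262, 231) = 7  (3262 = 14*231 + 28, 231 = 8*28 + 7, 28 = 4*7).
Back-substituting, 231*(113) + 3262*(-8) = 7.
Scale by -68: particular solution (-7684, 544); reduce m mod 466: (238, -17).
General solution: m = 238 + 466t, n = -17 - 33t for integer t.
22 ≤ 238 + 466t ≤ 2372 gives t ∈ [0, 4], which is 5 values.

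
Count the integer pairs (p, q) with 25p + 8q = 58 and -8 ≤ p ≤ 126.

17

gcd(25, 8):
  25 = 3·8 + 1
  8 = 8·1
so gcd(25, 8) = 1.
Back-substitute for Bézout coefficients:
  1 = 25 - 3·8
  ... = 25·(1) + 8·(-3)
Scale by 58: particular solution (58, -174); reduce p mod 8: (2, 1).
General solution: p = 2 + 8t, q = 1 - 25t for integer t.
-8 ≤ 2 + 8t ≤ 126 gives t ∈ [-1, 15], which is 17 values.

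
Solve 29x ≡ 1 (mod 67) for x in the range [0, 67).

gcd(67, 29) = 1.
By Bézout, 29×(-30) + 67×(13) = 1.
So 29×-30 ≡ 1 (mod 67), and -30 mod 67 = 37.

37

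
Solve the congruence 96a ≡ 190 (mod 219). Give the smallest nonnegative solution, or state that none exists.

gcd(219, 96) = 3.
3 does not divide 190, so the congruence has no solution.

no solution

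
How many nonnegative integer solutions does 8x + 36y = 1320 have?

gcd(36, 8) = 4.
By Bézout, 8*(-4) + 36*(1) = 4.
One solution: (3, 36).
General: x = 3 + 9t, y = 36 - 2t.
x ≥ 0 ⇒ t ≥ 0; y ≥ 0 ⇒ t ≤ 18. So t ∈ [0, 18]: 19 solutions.

19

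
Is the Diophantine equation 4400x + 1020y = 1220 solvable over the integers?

gcd(4400, 1020):
  4400 = 4·1020 + 320
  1020 = 3·320 + 60
  320 = 5·60 + 20
  60 = 3·20
so gcd(4400, 1020) = 20.
20 divides 1220, so integer solutions exist.

yes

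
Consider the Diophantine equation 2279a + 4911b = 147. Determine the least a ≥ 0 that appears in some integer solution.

gcd(4911, 2279):
  4911 = 2×2279 + 353
  2279 = 6×353 + 161
  353 = 2×161 + 31
  161 = 5×31 + 6
  31 = 5×6 + 1
  6 = 6×1
so gcd(4911, 2279) = 1.
1 divides 147, so solutions exist.
Back-substitute for Bézout coefficients:
  1 = 31 - 5×6
  ... = 2279×(-793) + 4911×(368)
Scale by 147/1 = 147: (a₀, b₀) = (-116571, 54096).
General solution: a = -116571 + 4911t, b = 54096 - 2279t for integer t.
a ≥ 0: smallest is -116571 mod 4911 = 1293 (at t = 24), with b = -600.

1293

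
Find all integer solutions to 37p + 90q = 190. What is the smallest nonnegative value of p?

gcd(90, 37):
  90 = 2*37 + 16
  37 = 2*16 + 5
  16 = 3*5 + 1
  5 = 5*1
so gcd(90, 37) = 1.
1 divides 190, so solutions exist.
Back-substitute for Bézout coefficients:
  1 = 16 - 3*5
  ... = 37*(-17) + 90*(7)
Scale by 190/1 = 190: (p₀, q₀) = (-3230, 1330).
General solution: p = -3230 + 90t, q = 1330 - 37t for integer t.
p ≥ 0: smallest is -3230 mod 90 = 10 (at t = 36), with q = -2.

10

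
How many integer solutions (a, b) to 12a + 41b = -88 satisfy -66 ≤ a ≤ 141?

gcd(41, 12):
  41 = 3×12 + 5
  12 = 2×5 + 2
  5 = 2×2 + 1
  2 = 2×1
so gcd(41, 12) = 1.
Back-substitute for Bézout coefficients:
  1 = 5 - 2×2
  ... = 12×(-17) + 41×(5)
Scale by -88: particular solution (1496, -440); reduce a mod 41: (20, -8).
General solution: a = 20 + 41t, b = -8 - 12t for integer t.
-66 ≤ 20 + 41t ≤ 141 gives t ∈ [-2, 2], which is 5 values.

5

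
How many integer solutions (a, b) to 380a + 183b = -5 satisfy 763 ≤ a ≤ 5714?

gcd(380, 183) = 1  (380 = 2*183 + 14, 183 = 13*14 + 1, 14 = 14*1).
Back-substituting, 380*(-13) + 183*(27) = 1.
Scale by -5: particular solution (65, -135); reduce a mod 183: (65, -135).
General solution: a = 65 + 183t, b = -135 - 380t for integer t.
763 ≤ 65 + 183t ≤ 5714 gives t ∈ [4, 30], which is 27 values.

27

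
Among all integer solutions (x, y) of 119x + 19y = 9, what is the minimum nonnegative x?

17

gcd(119, 19):
  119 = 6×19 + 5
  19 = 3×5 + 4
  5 = 1×4 + 1
  4 = 4×1
so gcd(119, 19) = 1.
1 divides 9, so solutions exist.
Back-substitute for Bézout coefficients:
  1 = 5 - 1×4
  ... = 119×(4) + 19×(-25)
Scale by 9/1 = 9: (x₀, y₀) = (36, -225).
General solution: x = 36 + 19t, y = -225 - 119t for integer t.
x ≥ 0: smallest is 36 mod 19 = 17 (at t = -1), with y = -106.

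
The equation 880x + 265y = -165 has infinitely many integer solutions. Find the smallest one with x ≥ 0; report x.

gcd(880, 265) = 5  (880 = 3*265 + 85, 265 = 3*85 + 10, 85 = 8*10 + 5, 10 = 2*5).
5 divides -165, so solutions exist.
Back-substituting, 880*(25) + 265*(-83) = 5.
Scale by -165/5 = -33: (x₀, y₀) = (-825, 2739).
General solution: x = -825 + 53t, y = 2739 - 176t for integer t.
x ≥ 0: smallest is -825 mod 53 = 23 (at t = 16), with y = -77.

23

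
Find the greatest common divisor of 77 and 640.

gcd(640, 77):
  640 = 8*77 + 24
  77 = 3*24 + 5
  24 = 4*5 + 4
  5 = 1*4 + 1
  4 = 4*1
so gcd(640, 77) = 1.

1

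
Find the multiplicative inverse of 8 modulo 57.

50

gcd(57, 8) = 1  (57 = 7*8 + 1, 8 = 8*1).
Back-substituting, 8*(-7) + 57*(1) = 1.
So 8*-7 ≡ 1 (mod 57), and -7 mod 57 = 50.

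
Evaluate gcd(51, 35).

1

gcd(51, 35) = 1  (51 = 1×35 + 16, 35 = 2×16 + 3, 16 = 5×3 + 1, 3 = 3×1).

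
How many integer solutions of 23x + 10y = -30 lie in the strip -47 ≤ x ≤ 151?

20

gcd(23, 10) = 1.
By Bézout, 23*(-3) + 10*(7) = 1.
Particular solution: (0, -3).
General solution: x = 0 + 10t, y = -3 - 23t for integer t.
-47 ≤ 0 + 10t ≤ 151 gives t ∈ [-4, 15], which is 20 values.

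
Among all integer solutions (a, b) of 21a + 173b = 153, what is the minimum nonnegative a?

gcd(173, 21) = 1  (173 = 8*21 + 5, 21 = 4*5 + 1, 5 = 5*1).
1 divides 153, so solutions exist.
Back-substituting, 21*(33) + 173*(-4) = 1.
Scale by 153/1 = 153: (a₀, b₀) = (5049, -612).
General solution: a = 5049 + 173t, b = -612 - 21t for integer t.
a ≥ 0: smallest is 5049 mod 173 = 32 (at t = -29), with b = -3.

32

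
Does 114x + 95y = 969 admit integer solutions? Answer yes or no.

yes

gcd(114, 95) = 19.
19 divides 969, so integer solutions exist.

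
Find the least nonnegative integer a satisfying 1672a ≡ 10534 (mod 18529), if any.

14302

gcd(18529, 1672):
  18529 = 11*1672 + 137
  1672 = 12*137 + 28
  137 = 4*28 + 25
  28 = 1*25 + 3
  25 = 8*3 + 1
  3 = 3*1
so gcd(18529, 1672) = 1.
1 divides 10534, so solutions exist.
Back-substitute for Bézout coefficients:
  1 = 25 - 8*3
  ... = 1672*(-5951) + 18529*(537)
So 1672*(-5951) ≡ 1 (mod 18529); multiply by 10534: a ≡ -62687834 (mod 18529).
Smallest nonnegative: a = -62687834 mod 18529 = 14302.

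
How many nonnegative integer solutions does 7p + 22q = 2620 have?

17

gcd(22, 7) = 1.
By Bézout, 7·(-3) + 22·(1) = 1.
One solution: (16, 114).
General: p = 16 + 22t, q = 114 - 7t.
p ≥ 0 ⇒ t ≥ 0; q ≥ 0 ⇒ t ≤ 16. So t ∈ [0, 16]: 17 solutions.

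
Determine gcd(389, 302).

gcd(389, 302):
  389 = 1·302 + 87
  302 = 3·87 + 41
  87 = 2·41 + 5
  41 = 8·5 + 1
  5 = 5·1
so gcd(389, 302) = 1.

1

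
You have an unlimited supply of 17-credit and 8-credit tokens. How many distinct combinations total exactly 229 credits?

Need nonnegative integers with 17j + 8k = 229.
gcd(17, 8) = 1, and 17·(1) + 8·(-2) = 1.
So (j₀, k₀) = (229, -458); general j = 229 + 8t, k = -458 - 17t.
j ≥ 0 ⇒ t ≥ -28; k ≥ 0 ⇒ t ≤ -27. That's 2 values of t.

2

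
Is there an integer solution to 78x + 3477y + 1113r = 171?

gcd(3477, 78) = 3.
gcd(3, 1113) = 3.
3 divides 171, so integer solutions exist.

yes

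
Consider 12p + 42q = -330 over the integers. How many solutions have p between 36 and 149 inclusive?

16

gcd(42, 12) = 6  (42 = 3*12 + 6, 12 = 2*6).
Back-substituting, 12*(-3) + 42*(1) = 6.
Scale by -55: particular solution (165, -55); reduce p mod 7: (4, -9).
General solution: p = 4 + 7t, q = -9 - 2t for integer t.
36 ≤ 4 + 7t ≤ 149 gives t ∈ [5, 20], which is 16 values.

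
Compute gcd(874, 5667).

1

gcd(5667, 874):
  5667 = 6*874 + 423
  874 = 2*423 + 28
  423 = 15*28 + 3
  28 = 9*3 + 1
  3 = 3*1
so gcd(5667, 874) = 1.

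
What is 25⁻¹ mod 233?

gcd(233, 25):
  233 = 9*25 + 8
  25 = 3*8 + 1
  8 = 8*1
so gcd(233, 25) = 1.
Back-substitute for Bézout coefficients:
  1 = 25 - 3*8
  ... = 25*(28) + 233*(-3)
So 25*28 ≡ 1 (mod 233), and 28 mod 233 = 28.

28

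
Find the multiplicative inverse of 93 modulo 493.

440

gcd(493, 93) = 1  (493 = 5×93 + 28, 93 = 3×28 + 9, 28 = 3×9 + 1, 9 = 9×1).
Back-substituting, 93×(-53) + 493×(10) = 1.
So 93×-53 ≡ 1 (mod 493), and -53 mod 493 = 440.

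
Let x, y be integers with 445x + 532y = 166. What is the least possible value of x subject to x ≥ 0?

gcd(532, 445):
  532 = 1·445 + 87
  445 = 5·87 + 10
  87 = 8·10 + 7
  10 = 1·7 + 3
  7 = 2·3 + 1
  3 = 3·1
so gcd(532, 445) = 1.
1 divides 166, so solutions exist.
Back-substitute for Bézout coefficients:
  1 = 7 - 2·3
  ... = 445·(-159) + 532·(133)
Scale by 166/1 = 166: (x₀, y₀) = (-26394, 22078).
General solution: x = -26394 + 532t, y = 22078 - 445t for integer t.
x ≥ 0: smallest is -26394 mod 532 = 206 (at t = 50), with y = -172.

206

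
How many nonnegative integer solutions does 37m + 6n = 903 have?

gcd(37, 6) = 1.
By Bézout, 37×(1) + 6×(-6) = 1.
One solution: (3, 132).
General: m = 3 + 6t, n = 132 - 37t.
m ≥ 0 ⇒ t ≥ 0; n ≥ 0 ⇒ t ≤ 3. So t ∈ [0, 3]: 4 solutions.

4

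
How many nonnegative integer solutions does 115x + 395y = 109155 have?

12

gcd(395, 115):
  395 = 3*115 + 50
  115 = 2*50 + 15
  50 = 3*15 + 5
  15 = 3*5
so gcd(395, 115) = 5.
Back-substitute for Bézout coefficients:
  5 = 50 - 3*15
  ... = 115*(-24) + 395*(7)
Scale by 21831: one solution is (-523944, 152817). Reduce x mod 79: (63, 258).
General: x = 63 + 79t, y = 258 - 23t.
x ≥ 0 ⇒ t ≥ 0; y ≥ 0 ⇒ t ≤ 11. So t ∈ [0, 11]: 12 solutions.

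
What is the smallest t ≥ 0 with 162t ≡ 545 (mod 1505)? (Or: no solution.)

440

gcd(1505, 162) = 1  (1505 = 9*162 + 47, 162 = 3*47 + 21, 47 = 2*21 + 5, 21 = 4*5 + 1, 5 = 5*1).
1 divides 545, so solutions exist.
Back-substituting, 162*(288) + 1505*(-31) = 1.
So 162*(288) ≡ 1 (mod 1505); multiply by 545: t ≡ 156960 (mod 1505).
Smallest nonnegative: t = 156960 mod 1505 = 440.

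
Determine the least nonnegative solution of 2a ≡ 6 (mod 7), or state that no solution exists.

3

gcd(7, 2) = 1  (7 = 3×2 + 1, 2 = 2×1).
1 divides 6, so solutions exist.
Back-substituting, 2×(-3) + 7×(1) = 1.
So 2×(-3) ≡ 1 (mod 7); multiply by 6: a ≡ -18 (mod 7).
Smallest nonnegative: a = -18 mod 7 = 3.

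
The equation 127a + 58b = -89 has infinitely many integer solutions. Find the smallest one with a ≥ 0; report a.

gcd(127, 58):
  127 = 2×58 + 11
  58 = 5×11 + 3
  11 = 3×3 + 2
  3 = 1×2 + 1
  2 = 2×1
so gcd(127, 58) = 1.
1 divides -89, so solutions exist.
Back-substitute for Bézout coefficients:
  1 = 3 - 1×2
  ... = 127×(-21) + 58×(46)
Scale by -89/1 = -89: (a₀, b₀) = (1869, -4094).
General solution: a = 1869 + 58t, b = -4094 - 127t for integer t.
a ≥ 0: smallest is 1869 mod 58 = 13 (at t = -32), with b = -30.

13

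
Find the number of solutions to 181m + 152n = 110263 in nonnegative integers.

gcd(181, 152) = 1.
By Bézout, 181×(21) + 152×(-25) = 1.
One solution: (107, 598).
General: m = 107 + 152t, n = 598 - 181t.
m ≥ 0 ⇒ t ≥ 0; n ≥ 0 ⇒ t ≤ 3. So t ∈ [0, 3]: 4 solutions.

4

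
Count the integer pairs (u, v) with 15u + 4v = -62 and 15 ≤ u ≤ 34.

5

gcd(15, 4) = 1  (15 = 3*4 + 3, 4 = 1*3 + 1, 3 = 3*1).
Back-substituting, 15*(-1) + 4*(4) = 1.
Scale by -62: particular solution (62, -248); reduce u mod 4: (2, -23).
General solution: u = 2 + 4t, v = -23 - 15t for integer t.
15 ≤ 2 + 4t ≤ 34 gives t ∈ [4, 8], which is 5 values.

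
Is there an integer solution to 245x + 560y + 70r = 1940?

no

gcd(560, 245) = 35  (560 = 2*245 + 70, 245 = 3*70 + 35, 70 = 2*35).
gcd(35, 70) = 35.
35 does not divide 1940 (remainder 15), so no integer solutions.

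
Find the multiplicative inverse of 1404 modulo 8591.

gcd(8591, 1404) = 1  (8591 = 6·1404 + 167, 1404 = 8·167 + 68, 167 = 2·68 + 31, 68 = 2·31 + 6, 31 = 5·6 + 1, 6 = 6·1).
Back-substituting, 1404·(-1389) + 8591·(227) = 1.
So 1404·-1389 ≡ 1 (mod 8591), and -1389 mod 8591 = 7202.

7202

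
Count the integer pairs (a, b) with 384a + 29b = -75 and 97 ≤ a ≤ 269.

6

gcd(384, 29) = 1.
By Bézout, 384×(-4) + 29×(53) = 1.
Particular solution: (10, -135).
General solution: a = 10 + 29t, b = -135 - 384t for integer t.
97 ≤ 10 + 29t ≤ 269 gives t ∈ [3, 8], which is 6 values.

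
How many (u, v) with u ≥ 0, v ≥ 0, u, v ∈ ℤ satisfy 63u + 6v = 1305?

gcd(63, 6) = 3  (63 = 10*6 + 3, 6 = 2*3).
Back-substituting, 63*(1) + 6*(-10) = 3.
Scale by 435: one solution is (435, -4350). Reduce u mod 2: (1, 207).
General: u = 1 + 2t, v = 207 - 21t.
u ≥ 0 ⇒ t ≥ 0; v ≥ 0 ⇒ t ≤ 9. So t ∈ [0, 9]: 10 solutions.

10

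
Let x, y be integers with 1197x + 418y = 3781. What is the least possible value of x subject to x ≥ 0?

gcd(1197, 418) = 19.
19 divides 3781, so solutions exist.
By Bézout, 1197*(7) + 418*(-20) = 19.
Scale by 3781/19 = 199: (x₀, y₀) = (1393, -3980).
General solution: x = 1393 + 22t, y = -3980 - 63t for integer t.
x ≥ 0: smallest is 1393 mod 22 = 7 (at t = -63), with y = -11.

7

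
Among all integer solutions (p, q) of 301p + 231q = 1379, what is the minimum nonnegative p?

23

gcd(301, 231):
  301 = 1·231 + 70
  231 = 3·70 + 21
  70 = 3·21 + 7
  21 = 3·7
so gcd(301, 231) = 7.
7 divides 1379, so solutions exist.
Back-substitute for Bézout coefficients:
  7 = 70 - 3·21
  ... = 301·(10) + 231·(-13)
Scale by 1379/7 = 197: (p₀, q₀) = (1970, -2561).
General solution: p = 1970 + 33t, q = -2561 - 43t for integer t.
p ≥ 0: smallest is 1970 mod 33 = 23 (at t = -59), with q = -24.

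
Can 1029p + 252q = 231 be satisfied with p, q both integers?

yes

gcd(1029, 252) = 21.
21 divides 231, so integer solutions exist.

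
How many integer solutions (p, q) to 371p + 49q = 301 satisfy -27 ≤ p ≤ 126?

gcd(371, 49) = 7.
By Bézout, 371×(2) + 49×(-15) = 7.
Particular solution: (2, -9).
General solution: p = 2 + 7t, q = -9 - 53t for integer t.
-27 ≤ 2 + 7t ≤ 126 gives t ∈ [-4, 17], which is 22 values.

22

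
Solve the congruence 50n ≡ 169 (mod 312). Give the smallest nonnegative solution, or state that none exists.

gcd(312, 50) = 2.
2 does not divide 169, so the congruence has no solution.

no solution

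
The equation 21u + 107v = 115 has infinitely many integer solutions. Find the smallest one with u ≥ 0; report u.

gcd(107, 21):
  107 = 5·21 + 2
  21 = 10·2 + 1
  2 = 2·1
so gcd(107, 21) = 1.
1 divides 115, so solutions exist.
Back-substitute for Bézout coefficients:
  1 = 21 - 10·2
  ... = 21·(51) + 107·(-10)
Scale by 115/1 = 115: (u₀, v₀) = (5865, -1150).
General solution: u = 5865 + 107t, v = -1150 - 21t for integer t.
u ≥ 0: smallest is 5865 mod 107 = 87 (at t = -54), with v = -16.

87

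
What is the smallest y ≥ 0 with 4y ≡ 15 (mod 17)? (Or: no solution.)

gcd(17, 4) = 1.
1 divides 15, so solutions exist.
By Bézout, 4*(-4) + 17*(1) = 1.
So 4*(-4) ≡ 1 (mod 17); multiply by 15: y ≡ -60 (mod 17).
Smallest nonnegative: y = -60 mod 17 = 8.

8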